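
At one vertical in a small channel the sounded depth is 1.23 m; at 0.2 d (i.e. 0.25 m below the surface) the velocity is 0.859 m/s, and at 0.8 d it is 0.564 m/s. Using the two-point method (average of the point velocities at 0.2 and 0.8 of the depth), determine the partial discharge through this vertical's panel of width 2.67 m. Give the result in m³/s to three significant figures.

v̄ = (0.859 + 0.564) / 2 = 0.7115 m/s
q = v̄ × d × w = 0.7115 × 1.23 × 2.67 = 2.337 m³/s

2.34 m³/s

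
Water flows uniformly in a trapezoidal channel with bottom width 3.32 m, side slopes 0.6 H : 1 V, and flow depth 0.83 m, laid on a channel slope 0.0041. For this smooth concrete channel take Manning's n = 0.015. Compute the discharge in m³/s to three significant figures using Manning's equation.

A = (b + z·y)·y = (3.32 + 0.6×0.83)×0.83 = 3.169 m²
P = b + 2y√(1+z²) = 3.32 + 2×0.83×√(1+0.6²) = 5.256 m
R = A/P = 3.169/5.256 = 0.6029 m
Q = (1/n)·A·R^(2/3)·S^(1/2) = (1/0.015) × 3.169 × 0.6029^(2/3) × 0.0041^(1/2) = 9.654 m³/s

9.65 m³/s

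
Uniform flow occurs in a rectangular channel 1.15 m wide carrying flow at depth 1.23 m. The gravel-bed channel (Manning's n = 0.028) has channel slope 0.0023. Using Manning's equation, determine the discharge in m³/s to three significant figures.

1.30 m³/s

A = b·y = 1.15 × 1.23 = 1.415 m²
P = b + 2y = 1.15 + 2×1.23 = 3.610 m
R = A/P = 1.415/3.610 = 0.3918 m
Q = (1/n)·A·R^(2/3)·S^(1/2) = (1/0.028) × 1.415 × 0.3918^(2/3) × 0.0023^(1/2) = 1.297 m³/s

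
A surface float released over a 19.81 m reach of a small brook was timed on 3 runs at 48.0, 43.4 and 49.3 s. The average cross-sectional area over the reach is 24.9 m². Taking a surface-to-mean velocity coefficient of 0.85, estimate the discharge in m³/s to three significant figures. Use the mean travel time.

8.94 m³/s

t̄ = (48.0 + 43.4 + 49.3) / 3 = 46.9 s
v_surface = L / t̄ = 19.81 / 46.9 = 0.4224 m/s
v_mean = 0.85 × 0.4224 = 0.3590 m/s
Q = A × v_mean = 24.9 × 0.3590 = 8.940 m³/s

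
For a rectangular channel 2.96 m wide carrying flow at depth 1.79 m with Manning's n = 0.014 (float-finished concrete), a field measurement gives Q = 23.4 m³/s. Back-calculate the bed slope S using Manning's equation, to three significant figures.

0.00506

A = b·y = 2.96 × 1.79 = 5.298 m²
P = b + 2y = 2.96 + 2×1.79 = 6.540 m
R = A/P = 5.298/6.540 = 0.8102 m
S = (Q·n / (1·A·R^(2/3)))² = (23.4×0.014 / (1×5.298×0.8690))² = 0.005062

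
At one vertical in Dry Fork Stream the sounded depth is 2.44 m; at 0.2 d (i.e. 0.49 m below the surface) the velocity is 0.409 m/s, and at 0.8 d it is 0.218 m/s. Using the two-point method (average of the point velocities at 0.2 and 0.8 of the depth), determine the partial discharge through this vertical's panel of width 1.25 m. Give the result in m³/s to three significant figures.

v̄ = (0.409 + 0.218) / 2 = 0.3135 m/s
q = v̄ × d × w = 0.3135 × 2.44 × 1.25 = 0.9562 m³/s

0.956 m³/s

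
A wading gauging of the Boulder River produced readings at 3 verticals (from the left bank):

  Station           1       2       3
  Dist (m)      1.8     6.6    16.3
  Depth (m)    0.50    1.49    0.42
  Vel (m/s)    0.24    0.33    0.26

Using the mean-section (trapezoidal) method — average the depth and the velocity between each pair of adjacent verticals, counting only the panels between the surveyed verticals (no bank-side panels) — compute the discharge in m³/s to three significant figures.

4.09 m³/s

Panel 1-2: Δb = 4.8 m, d̄ = (0.50+1.49)/2 = 0.995, v̄ = (0.24+0.33)/2 = 0.285 → q = 4.8×0.995×0.285 = 1.361 m³/s
Panel 2-3: Δb = 9.7 m, d̄ = (1.49+0.42)/2 = 0.955, v̄ = (0.33+0.26)/2 = 0.295 → q = 9.7×0.955×0.295 = 2.733 m³/s
Q = Σ q = 4.094 m³/s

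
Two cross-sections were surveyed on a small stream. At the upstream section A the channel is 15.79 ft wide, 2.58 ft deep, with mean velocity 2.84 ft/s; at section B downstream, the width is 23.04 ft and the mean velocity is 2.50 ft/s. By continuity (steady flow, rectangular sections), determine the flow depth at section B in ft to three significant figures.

2.01 ft

Q = A₁V₁ = (15.79×2.58) × 2.84 = 115.7 ft³/s
d₂ = Q/(b₂ V₂) = 115.7/(23.04×2.50) = 2.009 ft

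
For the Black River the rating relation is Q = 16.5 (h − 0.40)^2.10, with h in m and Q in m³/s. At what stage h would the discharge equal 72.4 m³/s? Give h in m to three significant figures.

h − h₀ = (Q/C)^(1/b) = (72.4/16.5)^(1/2.10) = 2.022 m
h = 0.40 + 2.022 = 2.422 m

2.42 m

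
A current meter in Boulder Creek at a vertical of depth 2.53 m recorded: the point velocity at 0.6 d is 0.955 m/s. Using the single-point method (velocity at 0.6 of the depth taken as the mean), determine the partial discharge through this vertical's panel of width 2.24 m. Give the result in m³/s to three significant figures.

5.41 m³/s

v̄ = v₀.₆ = 0.955 m/s
q = v̄ × d × w = 0.9550 × 2.53 × 2.24 = 5.412 m³/s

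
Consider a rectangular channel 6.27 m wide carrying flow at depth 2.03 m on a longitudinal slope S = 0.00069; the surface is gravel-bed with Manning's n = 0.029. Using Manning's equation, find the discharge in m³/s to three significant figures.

A = b·y = 6.27 × 2.03 = 12.73 m²
P = b + 2y = 6.27 + 2×2.03 = 10.33 m
R = A/P = 12.73/10.33 = 1.232 m
Q = (1/n)·A·R^(2/3)·S^(1/2) = (1/0.029) × 12.73 × 1.232^(2/3) × 0.00069^(1/2) = 13.25 m³/s

13.3 m³/s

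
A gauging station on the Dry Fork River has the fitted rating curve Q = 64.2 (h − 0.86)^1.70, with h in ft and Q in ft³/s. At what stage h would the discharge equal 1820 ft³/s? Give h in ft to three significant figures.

h − h₀ = (Q/C)^(1/b) = (1820/64.2)^(1/1.70) = 7.152 ft
h = 0.86 + 7.152 = 8.012 ft

8.01 ft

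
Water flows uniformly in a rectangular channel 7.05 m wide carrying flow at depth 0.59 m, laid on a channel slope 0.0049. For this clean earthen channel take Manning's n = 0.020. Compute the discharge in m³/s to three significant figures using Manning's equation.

9.24 m³/s

A = b·y = 7.05 × 0.59 = 4.160 m²
P = b + 2y = 7.05 + 2×0.59 = 8.230 m
R = A/P = 4.160/8.230 = 0.5054 m
Q = (1/n)·A·R^(2/3)·S^(1/2) = (1/0.020) × 4.160 × 0.5054^(2/3) × 0.0049^(1/2) = 9.237 m³/s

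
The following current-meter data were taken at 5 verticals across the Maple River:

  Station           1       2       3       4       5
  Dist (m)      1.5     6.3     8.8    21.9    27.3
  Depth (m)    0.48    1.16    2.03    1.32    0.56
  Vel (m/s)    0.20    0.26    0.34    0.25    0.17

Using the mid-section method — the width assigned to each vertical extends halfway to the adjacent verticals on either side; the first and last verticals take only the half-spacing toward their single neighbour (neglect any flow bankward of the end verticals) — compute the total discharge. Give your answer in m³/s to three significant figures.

w_1 = (6.3 − 1.5)/2 = 2.4 m; q_1 = 0.20 × 0.48 × 2.4 = 0.2304 m³/s
w_2 = (8.8 − 1.5)/2 = 3.65 m; q_2 = 0.26 × 1.16 × 3.65 = 1.101 m³/s
w_3 = (21.9 − 6.3)/2 = 7.8 m; q_3 = 0.34 × 2.03 × 7.8 = 5.384 m³/s
w_4 = (27.3 − 8.8)/2 = 9.25 m; q_4 = 0.25 × 1.32 × 9.25 = 3.053 m³/s
w_5 = (27.3 − 21.9)/2 = 2.7 m; q_5 = 0.17 × 0.56 × 2.7 = 0.2570 m³/s
Q = Σ qᵢ = 10.02 m³/s

10.0 m³/s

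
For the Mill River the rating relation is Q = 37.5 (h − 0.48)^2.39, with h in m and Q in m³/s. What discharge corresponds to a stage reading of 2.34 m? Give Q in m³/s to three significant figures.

165 m³/s

Q = 37.5 × (2.34 − 0.48)^2.39 = 37.5 × 1.86^2.39 = 165.3 m³/s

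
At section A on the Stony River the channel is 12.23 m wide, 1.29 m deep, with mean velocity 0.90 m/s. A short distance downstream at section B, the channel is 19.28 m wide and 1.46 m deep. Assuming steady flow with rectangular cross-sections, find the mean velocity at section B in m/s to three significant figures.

Q = A₁V₁ = (12.23×1.29) × 0.90 = 14.20 m³/s
A₂ = 19.28 × 1.46 = 28.15 m²
V₂ = Q/A₂ = 14.20/28.15 = 0.5044 m/s

0.504 m/s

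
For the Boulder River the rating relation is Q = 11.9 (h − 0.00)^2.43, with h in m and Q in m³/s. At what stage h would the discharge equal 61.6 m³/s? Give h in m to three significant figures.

h − h₀ = (Q/C)^(1/b) = (61.6/11.9)^(1/2.43) = 1.967 m
h = 0.00 + 1.967 = 1.967 m

1.97 m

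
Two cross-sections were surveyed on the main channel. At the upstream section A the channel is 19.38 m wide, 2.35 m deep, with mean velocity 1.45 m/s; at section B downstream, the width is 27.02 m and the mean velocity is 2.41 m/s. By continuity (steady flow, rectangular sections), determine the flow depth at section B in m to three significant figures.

Q = A₁V₁ = (19.38×2.35) × 1.45 = 66.04 m³/s
d₂ = Q/(b₂ V₂) = 66.04/(27.02×2.41) = 1.014 m

1.01 m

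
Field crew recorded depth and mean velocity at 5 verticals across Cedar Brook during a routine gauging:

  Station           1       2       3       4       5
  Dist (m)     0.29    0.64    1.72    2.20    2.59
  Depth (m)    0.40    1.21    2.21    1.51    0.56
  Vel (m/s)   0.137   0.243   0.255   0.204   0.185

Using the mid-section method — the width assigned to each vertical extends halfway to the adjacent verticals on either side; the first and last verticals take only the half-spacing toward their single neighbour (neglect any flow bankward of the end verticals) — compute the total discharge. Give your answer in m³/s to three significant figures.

0.814 m³/s

w_1 = (0.64 − 0.29)/2 = 0.175 m; q_1 = 0.137 × 0.40 × 0.175 = 0.009590 m³/s
w_2 = (1.72 − 0.29)/2 = 0.715 m; q_2 = 0.243 × 1.21 × 0.715 = 0.2102 m³/s
w_3 = (2.20 − 0.64)/2 = 0.78 m; q_3 = 0.255 × 2.21 × 0.78 = 0.4396 m³/s
w_4 = (2.59 − 1.72)/2 = 0.435 m; q_4 = 0.204 × 1.51 × 0.435 = 0.1340 m³/s
w_5 = (2.59 − 2.20)/2 = 0.195 m; q_5 = 0.185 × 0.56 × 0.195 = 0.02020 m³/s
Q = Σ qᵢ = 0.8136 m³/s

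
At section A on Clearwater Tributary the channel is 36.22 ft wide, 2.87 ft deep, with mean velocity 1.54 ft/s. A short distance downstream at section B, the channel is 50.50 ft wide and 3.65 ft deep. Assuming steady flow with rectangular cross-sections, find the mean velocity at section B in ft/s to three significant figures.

0.868 ft/s

Q = A₁V₁ = (36.22×2.87) × 1.54 = 160.1 ft³/s
A₂ = 50.50 × 3.65 = 184.3 ft²
V₂ = Q/A₂ = 160.1/184.3 = 0.8685 ft/s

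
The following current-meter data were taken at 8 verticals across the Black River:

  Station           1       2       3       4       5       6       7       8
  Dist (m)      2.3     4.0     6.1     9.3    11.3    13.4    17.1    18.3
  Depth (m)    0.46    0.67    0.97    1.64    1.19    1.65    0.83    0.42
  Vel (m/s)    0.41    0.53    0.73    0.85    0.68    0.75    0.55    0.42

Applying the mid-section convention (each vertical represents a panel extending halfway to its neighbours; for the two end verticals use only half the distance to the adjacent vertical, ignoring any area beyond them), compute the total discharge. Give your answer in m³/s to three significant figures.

12.8 m³/s

w_1 = (4.0 − 2.3)/2 = 0.85 m; q_1 = 0.41 × 0.46 × 0.85 = 0.1603 m³/s
w_2 = (6.1 − 2.3)/2 = 1.9 m; q_2 = 0.53 × 0.67 × 1.9 = 0.6747 m³/s
w_3 = (9.3 − 4.0)/2 = 2.65 m; q_3 = 0.73 × 0.97 × 2.65 = 1.876 m³/s
w_4 = (11.3 − 6.1)/2 = 2.6 m; q_4 = 0.85 × 1.64 × 2.6 = 3.624 m³/s
w_5 = (13.4 − 9.3)/2 = 2.05 m; q_5 = 0.68 × 1.19 × 2.05 = 1.659 m³/s
w_6 = (17.1 − 11.3)/2 = 2.9 m; q_6 = 0.75 × 1.65 × 2.9 = 3.589 m³/s
w_7 = (18.3 − 13.4)/2 = 2.45 m; q_7 = 0.55 × 0.83 × 2.45 = 1.118 m³/s
w_8 = (18.3 − 17.1)/2 = 0.6 m; q_8 = 0.42 × 0.42 × 0.6 = 0.1058 m³/s
Q = Σ qᵢ = 12.81 m³/s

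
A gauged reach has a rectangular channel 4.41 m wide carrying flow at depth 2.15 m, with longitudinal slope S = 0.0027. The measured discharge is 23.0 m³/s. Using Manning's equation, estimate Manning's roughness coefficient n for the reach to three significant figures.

A = b·y = 4.41 × 2.15 = 9.482 m²
P = b + 2y = 4.41 + 2×2.15 = 8.710 m
R = A/P = 9.482/8.710 = 1.089 m
n = (1/Q)·A·R^(2/3)·S^(1/2) = (1/23.0) × 9.482 × 1.058 × 0.05196 = 0.02267

0.0227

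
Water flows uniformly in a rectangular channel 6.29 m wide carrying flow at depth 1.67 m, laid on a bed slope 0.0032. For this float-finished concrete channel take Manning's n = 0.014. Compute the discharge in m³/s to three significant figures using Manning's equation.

45.0 m³/s

A = b·y = 6.29 × 1.67 = 10.50 m²
P = b + 2y = 6.29 + 2×1.67 = 9.630 m
R = A/P = 10.50/9.630 = 1.091 m
Q = (1/n)·A·R^(2/3)·S^(1/2) = (1/0.014) × 10.50 × 1.091^(2/3) × 0.0032^(1/2) = 44.98 m³/s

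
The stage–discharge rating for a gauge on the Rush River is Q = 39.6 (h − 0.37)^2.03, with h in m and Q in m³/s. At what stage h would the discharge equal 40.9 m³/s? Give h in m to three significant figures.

h − h₀ = (Q/C)^(1/b) = (40.9/39.6)^(1/2.03) = 1.016 m
h = 0.37 + 1.016 = 1.386 m

1.39 m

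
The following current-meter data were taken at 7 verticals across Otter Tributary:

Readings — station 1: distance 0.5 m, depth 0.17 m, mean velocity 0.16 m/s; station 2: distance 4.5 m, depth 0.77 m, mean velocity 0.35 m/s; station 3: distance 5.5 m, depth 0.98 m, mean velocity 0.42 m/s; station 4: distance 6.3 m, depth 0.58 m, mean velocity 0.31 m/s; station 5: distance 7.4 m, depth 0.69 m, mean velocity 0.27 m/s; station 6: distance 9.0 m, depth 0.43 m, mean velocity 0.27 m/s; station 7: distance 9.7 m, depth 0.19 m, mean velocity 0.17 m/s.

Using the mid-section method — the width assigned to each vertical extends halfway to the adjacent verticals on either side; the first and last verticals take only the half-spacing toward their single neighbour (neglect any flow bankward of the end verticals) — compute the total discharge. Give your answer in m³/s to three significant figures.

w_1 = (4.5 − 0.5)/2 = 2 m; q_1 = 0.16 × 0.17 × 2 = 0.05440 m³/s
w_2 = (5.5 − 0.5)/2 = 2.5 m; q_2 = 0.35 × 0.77 × 2.5 = 0.6738 m³/s
w_3 = (6.3 − 4.5)/2 = 0.9 m; q_3 = 0.42 × 0.98 × 0.9 = 0.3704 m³/s
w_4 = (7.4 − 5.5)/2 = 0.95 m; q_4 = 0.31 × 0.58 × 0.95 = 0.1708 m³/s
w_5 = (9.0 − 6.3)/2 = 1.35 m; q_5 = 0.27 × 0.69 × 1.35 = 0.2515 m³/s
w_6 = (9.7 − 7.4)/2 = 1.15 m; q_6 = 0.27 × 0.43 × 1.15 = 0.1335 m³/s
w_7 = (9.7 − 9.0)/2 = 0.35 m; q_7 = 0.17 × 0.19 × 0.35 = 0.01131 m³/s
Q = Σ qᵢ = 1.666 m³/s

1.67 m³/s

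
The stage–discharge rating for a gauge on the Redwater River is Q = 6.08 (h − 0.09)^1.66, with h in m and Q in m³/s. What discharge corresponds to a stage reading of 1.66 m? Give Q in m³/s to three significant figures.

12.9 m³/s

Q = 6.08 × (1.66 − 0.09)^1.66 = 6.08 × 1.57^1.66 = 12.86 m³/s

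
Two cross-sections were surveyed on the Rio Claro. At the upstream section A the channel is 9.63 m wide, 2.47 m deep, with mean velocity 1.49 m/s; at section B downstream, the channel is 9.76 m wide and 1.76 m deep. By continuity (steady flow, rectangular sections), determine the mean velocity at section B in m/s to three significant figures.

Q = A₁V₁ = (9.63×2.47) × 1.49 = 35.44 m³/s
A₂ = 9.76 × 1.76 = 17.18 m²
V₂ = Q/A₂ = 35.44/17.18 = 2.063 m/s

2.06 m/s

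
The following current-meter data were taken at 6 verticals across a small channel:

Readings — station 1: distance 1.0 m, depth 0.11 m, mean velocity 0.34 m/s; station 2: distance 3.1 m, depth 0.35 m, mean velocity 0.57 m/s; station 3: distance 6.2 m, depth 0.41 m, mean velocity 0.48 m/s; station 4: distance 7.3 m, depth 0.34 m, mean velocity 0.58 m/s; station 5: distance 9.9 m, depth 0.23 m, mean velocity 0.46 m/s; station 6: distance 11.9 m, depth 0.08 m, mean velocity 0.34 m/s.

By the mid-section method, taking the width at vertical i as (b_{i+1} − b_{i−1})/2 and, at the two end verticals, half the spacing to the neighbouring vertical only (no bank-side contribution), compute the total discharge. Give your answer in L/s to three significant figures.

w_1 = (3.1 − 1.0)/2 = 1.05 m; q_1 = 0.34 × 0.11 × 1.05 = 0.03927 m³/s
w_2 = (6.2 − 1.0)/2 = 2.6 m; q_2 = 0.57 × 0.35 × 2.6 = 0.5187 m³/s
w_3 = (7.3 − 3.1)/2 = 2.1 m; q_3 = 0.48 × 0.41 × 2.1 = 0.4133 m³/s
w_4 = (9.9 − 6.2)/2 = 1.85 m; q_4 = 0.58 × 0.34 × 1.85 = 0.3648 m³/s
w_5 = (11.9 − 7.3)/2 = 2.3 m; q_5 = 0.46 × 0.23 × 2.3 = 0.2433 m³/s
w_6 = (11.9 − 9.9)/2 = 1 m; q_6 = 0.34 × 0.08 × 1 = 0.02720 m³/s
Q = Σ qᵢ = 1.607 m³/s
= 1.607 × 1000 = 1607 L/s

1610 L/s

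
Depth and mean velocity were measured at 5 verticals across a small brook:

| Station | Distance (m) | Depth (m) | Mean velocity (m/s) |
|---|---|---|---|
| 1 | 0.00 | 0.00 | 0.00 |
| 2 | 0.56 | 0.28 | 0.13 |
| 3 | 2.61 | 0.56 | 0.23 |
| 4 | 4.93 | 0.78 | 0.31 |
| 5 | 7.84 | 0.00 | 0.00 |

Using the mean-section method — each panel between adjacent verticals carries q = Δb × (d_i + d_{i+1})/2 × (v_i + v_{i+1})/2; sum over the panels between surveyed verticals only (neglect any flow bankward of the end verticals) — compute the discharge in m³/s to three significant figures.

Panel 1-2: Δb = 0.56 m, d̄ = (0.00+0.28)/2 = 0.14, v̄ = (0.00+0.13)/2 = 0.065 → q = 0.56×0.14×0.065 = 0.005096 m³/s
Panel 2-3: Δb = 2.05 m, d̄ = (0.28+0.56)/2 = 0.42, v̄ = (0.13+0.23)/2 = 0.18 → q = 2.05×0.42×0.18 = 0.1550 m³/s
Panel 3-4: Δb = 2.32 m, d̄ = (0.56+0.78)/2 = 0.67, v̄ = (0.23+0.31)/2 = 0.27 → q = 2.32×0.67×0.27 = 0.4197 m³/s
Panel 4-5: Δb = 2.91 m, d̄ = (0.78+0.00)/2 = 0.39, v̄ = (0.31+0.00)/2 = 0.155 → q = 2.91×0.39×0.155 = 0.1759 m³/s
Q = Σ q = 0.7557 m³/s

0.756 m³/s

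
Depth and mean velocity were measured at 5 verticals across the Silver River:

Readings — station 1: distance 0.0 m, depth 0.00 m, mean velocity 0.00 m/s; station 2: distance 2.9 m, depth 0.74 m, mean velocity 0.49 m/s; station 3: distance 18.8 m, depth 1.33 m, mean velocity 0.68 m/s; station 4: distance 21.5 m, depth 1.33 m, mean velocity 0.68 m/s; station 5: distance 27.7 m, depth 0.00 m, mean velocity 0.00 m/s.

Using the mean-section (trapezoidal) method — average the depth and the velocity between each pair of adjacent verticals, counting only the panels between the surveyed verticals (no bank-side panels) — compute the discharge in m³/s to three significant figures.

Panel 1-2: Δb = 2.9 m, d̄ = (0.00+0.74)/2 = 0.37, v̄ = (0.00+0.49)/2 = 0.245 → q = 2.9×0.37×0.245 = 0.2629 m³/s
Panel 2-3: Δb = 15.9 m, d̄ = (0.74+1.33)/2 = 1.035, v̄ = (0.49+0.68)/2 = 0.585 → q = 15.9×1.035×0.585 = 9.627 m³/s
Panel 3-4: Δb = 2.7 m, d̄ = (1.33+1.33)/2 = 1.33, v̄ = (0.68+0.68)/2 = 0.68 → q = 2.7×1.33×0.68 = 2.442 m³/s
Panel 4-5: Δb = 6.2 m, d̄ = (1.33+0.00)/2 = 0.665, v̄ = (0.68+0.00)/2 = 0.34 → q = 6.2×0.665×0.34 = 1.402 m³/s
Q = Σ q = 13.73 m³/s

13.7 m³/s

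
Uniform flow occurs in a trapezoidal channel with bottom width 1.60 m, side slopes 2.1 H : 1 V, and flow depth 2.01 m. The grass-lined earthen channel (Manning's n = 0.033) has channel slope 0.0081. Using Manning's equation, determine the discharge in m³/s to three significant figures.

33.4 m³/s

A = (b + z·y)·y = (1.60 + 2.1×2.01)×2.01 = 11.70 m²
P = b + 2y√(1+z²) = 1.60 + 2×2.01×√(1+2.1²) = 10.95 m
R = A/P = 11.70/10.95 = 1.068 m
Q = (1/n)·A·R^(2/3)·S^(1/2) = (1/0.033) × 11.70 × 1.068^(2/3) × 0.0081^(1/2) = 33.35 m³/s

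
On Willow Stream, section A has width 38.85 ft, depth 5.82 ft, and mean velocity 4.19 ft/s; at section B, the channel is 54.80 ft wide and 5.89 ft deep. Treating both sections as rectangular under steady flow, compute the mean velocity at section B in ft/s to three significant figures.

2.94 ft/s

Q = A₁V₁ = (38.85×5.82) × 4.19 = 947.4 ft³/s
A₂ = 54.80 × 5.89 = 322.8 ft²
V₂ = Q/A₂ = 947.4/322.8 = 2.935 ft/s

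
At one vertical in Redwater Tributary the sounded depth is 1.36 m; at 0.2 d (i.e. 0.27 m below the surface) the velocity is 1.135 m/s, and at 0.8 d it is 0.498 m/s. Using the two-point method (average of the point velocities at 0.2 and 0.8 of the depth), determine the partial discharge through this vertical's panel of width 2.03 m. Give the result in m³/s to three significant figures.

v̄ = (1.135 + 0.498) / 2 = 0.8165 m/s
q = v̄ × d × w = 0.8165 × 1.36 × 2.03 = 2.254 m³/s

2.25 m³/s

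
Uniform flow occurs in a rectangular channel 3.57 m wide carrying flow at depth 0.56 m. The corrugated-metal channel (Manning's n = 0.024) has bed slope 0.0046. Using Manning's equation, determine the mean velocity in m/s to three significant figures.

A = b·y = 3.57 × 0.56 = 1.999 m²
P = b + 2y = 3.57 + 2×0.56 = 4.690 m
R = A/P = 1.999/4.690 = 0.4263 m
Q = (1/n)·A·R^(2/3)·S^(1/2) = (1/0.024) × 1.999 × 0.4263^(2/3) × 0.0046^(1/2) = 3.200 m³/s
V = Q/A = 3.200/1.999 = 1.601 m/s

1.60 m/s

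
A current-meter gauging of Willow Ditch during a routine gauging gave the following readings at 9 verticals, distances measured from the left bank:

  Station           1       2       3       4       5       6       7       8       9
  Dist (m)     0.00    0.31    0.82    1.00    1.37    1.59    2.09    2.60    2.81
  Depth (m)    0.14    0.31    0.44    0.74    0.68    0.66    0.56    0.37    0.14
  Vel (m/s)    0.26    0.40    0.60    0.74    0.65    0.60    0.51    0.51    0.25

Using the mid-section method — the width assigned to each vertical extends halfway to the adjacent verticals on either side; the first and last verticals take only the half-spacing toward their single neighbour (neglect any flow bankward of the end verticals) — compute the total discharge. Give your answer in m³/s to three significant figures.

w_1 = (0.31 − 0.00)/2 = 0.155 m; q_1 = 0.26 × 0.14 × 0.155 = 0.005642 m³/s
w_2 = (0.82 − 0.00)/2 = 0.41 m; q_2 = 0.40 × 0.31 × 0.41 = 0.05084 m³/s
w_3 = (1.00 − 0.31)/2 = 0.345 m; q_3 = 0.60 × 0.44 × 0.345 = 0.09108 m³/s
w_4 = (1.37 − 0.82)/2 = 0.275 m; q_4 = 0.74 × 0.74 × 0.275 = 0.1506 m³/s
w_5 = (1.59 − 1.00)/2 = 0.295 m; q_5 = 0.65 × 0.68 × 0.295 = 0.1304 m³/s
w_6 = (2.09 − 1.37)/2 = 0.36 m; q_6 = 0.60 × 0.66 × 0.36 = 0.1426 m³/s
w_7 = (2.60 − 1.59)/2 = 0.505 m; q_7 = 0.51 × 0.56 × 0.505 = 0.1442 m³/s
w_8 = (2.81 − 2.09)/2 = 0.36 m; q_8 = 0.51 × 0.37 × 0.36 = 0.06793 m³/s
w_9 = (2.81 − 2.60)/2 = 0.105 m; q_9 = 0.25 × 0.14 × 0.105 = 0.003675 m³/s
Q = Σ qᵢ = 0.7869 m³/s

0.787 m³/s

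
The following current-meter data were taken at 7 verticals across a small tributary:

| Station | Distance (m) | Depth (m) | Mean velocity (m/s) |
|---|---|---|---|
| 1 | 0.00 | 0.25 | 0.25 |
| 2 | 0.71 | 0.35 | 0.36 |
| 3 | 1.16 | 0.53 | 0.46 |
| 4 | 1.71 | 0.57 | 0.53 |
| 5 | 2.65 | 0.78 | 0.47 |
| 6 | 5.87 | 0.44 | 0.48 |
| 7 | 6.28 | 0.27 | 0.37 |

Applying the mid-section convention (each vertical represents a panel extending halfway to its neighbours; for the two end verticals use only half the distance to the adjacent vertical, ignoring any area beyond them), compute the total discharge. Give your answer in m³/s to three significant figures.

1.61 m³/s

w_1 = (0.71 − 0.00)/2 = 0.355 m; q_1 = 0.25 × 0.25 × 0.355 = 0.02219 m³/s
w_2 = (1.16 − 0.00)/2 = 0.58 m; q_2 = 0.36 × 0.35 × 0.58 = 0.07308 m³/s
w_3 = (1.71 − 0.71)/2 = 0.5 m; q_3 = 0.46 × 0.53 × 0.5 = 0.1219 m³/s
w_4 = (2.65 − 1.16)/2 = 0.745 m; q_4 = 0.53 × 0.57 × 0.745 = 0.2251 m³/s
w_5 = (5.87 − 1.71)/2 = 2.08 m; q_5 = 0.47 × 0.78 × 2.08 = 0.7625 m³/s
w_6 = (6.28 − 2.65)/2 = 1.815 m; q_6 = 0.48 × 0.44 × 1.815 = 0.3833 m³/s
w_7 = (6.28 − 5.87)/2 = 0.205 m; q_7 = 0.37 × 0.27 × 0.205 = 0.02048 m³/s
Q = Σ qᵢ = 1.609 m³/s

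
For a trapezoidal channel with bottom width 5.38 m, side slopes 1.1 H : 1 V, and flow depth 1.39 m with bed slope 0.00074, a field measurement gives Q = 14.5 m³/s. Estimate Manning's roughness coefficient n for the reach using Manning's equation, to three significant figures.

A = (b + z·y)·y = (5.38 + 1.1×1.39)×1.39 = 9.604 m²
P = b + 2y√(1+z²) = 5.38 + 2×1.39×√(1+1.1²) = 9.513 m
R = A/P = 9.604/9.513 = 1.010 m
n = (1/Q)·A·R^(2/3)·S^(1/2) = (1/14.5) × 9.604 × 1.006 × 0.02720 = 0.01813

0.0181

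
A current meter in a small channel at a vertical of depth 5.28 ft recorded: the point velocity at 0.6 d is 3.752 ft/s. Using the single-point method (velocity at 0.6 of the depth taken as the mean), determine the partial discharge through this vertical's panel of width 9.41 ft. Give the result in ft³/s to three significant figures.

186 ft³/s

v̄ = v₀.₆ = 3.752 ft/s
q = v̄ × d × w = 3.752 × 5.28 × 9.41 = 186.4 ft³/s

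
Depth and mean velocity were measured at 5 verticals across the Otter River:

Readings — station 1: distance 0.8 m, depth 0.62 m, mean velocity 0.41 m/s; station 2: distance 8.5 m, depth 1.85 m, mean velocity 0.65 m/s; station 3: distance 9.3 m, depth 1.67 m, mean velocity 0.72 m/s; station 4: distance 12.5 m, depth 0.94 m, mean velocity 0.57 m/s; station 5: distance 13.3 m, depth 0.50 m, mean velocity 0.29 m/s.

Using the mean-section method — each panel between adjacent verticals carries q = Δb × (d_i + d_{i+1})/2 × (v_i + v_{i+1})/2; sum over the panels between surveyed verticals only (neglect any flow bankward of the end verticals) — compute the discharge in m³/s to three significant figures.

Panel 1-2: Δb = 7.7 m, d̄ = (0.62+1.85)/2 = 1.235, v̄ = (0.41+0.65)/2 = 0.53 → q = 7.7×1.235×0.53 = 5.040 m³/s
Panel 2-3: Δb = 0.8 m, d̄ = (1.85+1.67)/2 = 1.76, v̄ = (0.65+0.72)/2 = 0.685 → q = 0.8×1.76×0.685 = 0.9645 m³/s
Panel 3-4: Δb = 3.2 m, d̄ = (1.67+0.94)/2 = 1.305, v̄ = (0.72+0.57)/2 = 0.645 → q = 3.2×1.305×0.645 = 2.694 m³/s
Panel 4-5: Δb = 0.8 m, d̄ = (0.94+0.50)/2 = 0.72, v̄ = (0.57+0.29)/2 = 0.43 → q = 0.8×0.72×0.43 = 0.2477 m³/s
Q = Σ q = 8.946 m³/s

8.95 m³/s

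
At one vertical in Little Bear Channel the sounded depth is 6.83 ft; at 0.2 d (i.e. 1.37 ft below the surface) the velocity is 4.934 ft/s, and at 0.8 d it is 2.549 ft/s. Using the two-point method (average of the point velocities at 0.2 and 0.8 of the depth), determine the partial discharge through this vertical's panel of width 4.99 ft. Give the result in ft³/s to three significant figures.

v̄ = (4.934 + 2.549) / 2 = 3.742 ft/s
q = v̄ × d × w = 3.742 × 6.83 × 4.99 = 127.5 ft³/s

128 ft³/s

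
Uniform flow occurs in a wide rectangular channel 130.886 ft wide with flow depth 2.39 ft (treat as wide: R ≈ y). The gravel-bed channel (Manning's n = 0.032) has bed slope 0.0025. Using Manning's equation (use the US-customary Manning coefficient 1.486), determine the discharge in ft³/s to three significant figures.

1300 ft³/s

A = b·y = 130.886 × 2.39 = 312.8 ft²
Wide channel: R ≈ y = 2.39 ft
Q = (1.486/n)·A·R^(2/3)·S^(1/2) = (1.486/0.032) × 312.8 × 2.390^(2/3) × 0.0025^(1/2) = 1298 ft³/s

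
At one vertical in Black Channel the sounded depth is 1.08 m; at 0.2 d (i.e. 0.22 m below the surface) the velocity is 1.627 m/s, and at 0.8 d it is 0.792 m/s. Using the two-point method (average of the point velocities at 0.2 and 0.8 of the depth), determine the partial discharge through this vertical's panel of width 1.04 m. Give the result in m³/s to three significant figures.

1.36 m³/s

v̄ = (1.627 + 0.792) / 2 = 1.210 m/s
q = v̄ × d × w = 1.210 × 1.08 × 1.04 = 1.359 m³/s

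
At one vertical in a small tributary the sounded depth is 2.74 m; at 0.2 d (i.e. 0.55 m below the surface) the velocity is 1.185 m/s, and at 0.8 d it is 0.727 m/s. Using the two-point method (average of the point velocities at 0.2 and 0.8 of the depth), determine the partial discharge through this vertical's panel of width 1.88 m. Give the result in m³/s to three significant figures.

v̄ = (1.185 + 0.727) / 2 = 0.9560 m/s
q = v̄ × d × w = 0.9560 × 2.74 × 1.88 = 4.925 m³/s

4.92 m³/s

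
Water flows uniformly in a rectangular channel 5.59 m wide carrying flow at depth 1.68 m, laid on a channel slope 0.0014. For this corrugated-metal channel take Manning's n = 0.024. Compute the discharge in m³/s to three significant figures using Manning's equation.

15.1 m³/s

A = b·y = 5.59 × 1.68 = 9.391 m²
P = b + 2y = 5.59 + 2×1.68 = 8.950 m
R = A/P = 9.391/8.950 = 1.049 m
Q = (1/n)·A·R^(2/3)·S^(1/2) = (1/0.024) × 9.391 × 1.049^(2/3) × 0.0014^(1/2) = 15.12 m³/s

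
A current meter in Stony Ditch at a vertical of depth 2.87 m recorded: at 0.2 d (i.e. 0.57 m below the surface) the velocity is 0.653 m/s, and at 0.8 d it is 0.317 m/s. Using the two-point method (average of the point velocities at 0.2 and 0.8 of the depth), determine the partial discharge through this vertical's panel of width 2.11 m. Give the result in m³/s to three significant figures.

2.94 m³/s

v̄ = (0.653 + 0.317) / 2 = 0.4850 m/s
q = v̄ × d × w = 0.4850 × 2.87 × 2.11 = 2.937 m³/s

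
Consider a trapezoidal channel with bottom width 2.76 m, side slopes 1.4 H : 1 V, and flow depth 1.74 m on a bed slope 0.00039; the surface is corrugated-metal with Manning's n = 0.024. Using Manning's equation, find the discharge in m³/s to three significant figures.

7.61 m³/s

A = (b + z·y)·y = (2.76 + 1.4×1.74)×1.74 = 9.041 m²
P = b + 2y√(1+z²) = 2.76 + 2×1.74×√(1+1.4²) = 8.747 m
R = A/P = 9.041/8.747 = 1.034 m
Q = (1/n)·A·R^(2/3)·S^(1/2) = (1/0.024) × 9.041 × 1.034^(2/3) × 0.00039^(1/2) = 7.605 m³/s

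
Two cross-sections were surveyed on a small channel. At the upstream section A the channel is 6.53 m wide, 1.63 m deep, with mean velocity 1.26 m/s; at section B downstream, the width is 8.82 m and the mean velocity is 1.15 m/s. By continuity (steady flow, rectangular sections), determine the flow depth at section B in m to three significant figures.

Q = A₁V₁ = (6.53×1.63) × 1.26 = 13.41 m³/s
d₂ = Q/(b₂ V₂) = 13.41/(8.82×1.15) = 1.322 m

1.32 m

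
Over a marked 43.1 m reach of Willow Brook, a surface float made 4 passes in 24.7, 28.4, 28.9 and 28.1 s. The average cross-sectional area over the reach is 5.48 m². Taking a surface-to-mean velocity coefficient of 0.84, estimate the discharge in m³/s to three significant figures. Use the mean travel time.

t̄ = (24.7 + 28.4 + 28.9 + 28.1) / 4 = 27.525 s
v_surface = L / t̄ = 43.1 / 27.525 = 1.566 m/s
v_mean = 0.84 × 1.566 = 1.315 m/s
Q = A × v_mean = 5.48 × 1.315 = 7.208 m³/s

7.21 m³/s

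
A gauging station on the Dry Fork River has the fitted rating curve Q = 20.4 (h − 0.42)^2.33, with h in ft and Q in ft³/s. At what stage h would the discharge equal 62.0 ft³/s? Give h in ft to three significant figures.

h − h₀ = (Q/C)^(1/b) = (62.0/20.4)^(1/2.33) = 1.611 ft
h = 0.42 + 1.611 = 2.031 ft

2.03 ft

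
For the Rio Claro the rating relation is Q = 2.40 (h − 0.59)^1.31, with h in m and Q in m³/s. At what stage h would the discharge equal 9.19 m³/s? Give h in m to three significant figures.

h − h₀ = (Q/C)^(1/b) = (9.19/2.40)^(1/1.31) = 2.787 m
h = 0.59 + 2.787 = 3.377 m

3.38 m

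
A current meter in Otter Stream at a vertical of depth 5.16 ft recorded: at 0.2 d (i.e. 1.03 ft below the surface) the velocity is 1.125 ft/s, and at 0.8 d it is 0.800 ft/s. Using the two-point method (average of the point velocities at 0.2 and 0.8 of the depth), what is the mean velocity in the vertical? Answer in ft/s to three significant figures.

0.963 ft/s

v̄ = (1.125 + 0.800) / 2 = 0.9625 ft/s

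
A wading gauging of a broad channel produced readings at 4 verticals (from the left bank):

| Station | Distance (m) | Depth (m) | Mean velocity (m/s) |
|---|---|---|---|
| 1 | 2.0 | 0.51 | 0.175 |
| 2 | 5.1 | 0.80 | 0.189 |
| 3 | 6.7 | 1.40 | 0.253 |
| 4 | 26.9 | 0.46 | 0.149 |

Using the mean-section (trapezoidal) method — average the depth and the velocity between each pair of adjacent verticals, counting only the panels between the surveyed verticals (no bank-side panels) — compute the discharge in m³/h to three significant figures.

16300 m³/h

Panel 1-2: Δb = 3.1 m, d̄ = (0.51+0.80)/2 = 0.655, v̄ = (0.175+0.189)/2 = 0.182 → q = 3.1×0.655×0.182 = 0.3696 m³/s
Panel 2-3: Δb = 1.6 m, d̄ = (0.80+1.40)/2 = 1.1, v̄ = (0.189+0.253)/2 = 0.221 → q = 1.6×1.1×0.221 = 0.3890 m³/s
Panel 3-4: Δb = 20.2 m, d̄ = (1.40+0.46)/2 = 0.93, v̄ = (0.253+0.149)/2 = 0.201 → q = 20.2×0.93×0.201 = 3.776 m³/s
Q = Σ q = 4.534 m³/s
= 4.534 × 3600 = 16320 m³/h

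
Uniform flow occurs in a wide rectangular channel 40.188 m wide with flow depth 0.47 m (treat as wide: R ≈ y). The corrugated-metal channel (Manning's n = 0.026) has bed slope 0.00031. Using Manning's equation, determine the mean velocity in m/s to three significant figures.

0.409 m/s

A = b·y = 40.188 × 0.47 = 18.89 m²
Wide channel: R ≈ y = 0.47 m
Q = (1/n)·A·R^(2/3)·S^(1/2) = (1/0.026) × 18.89 × 0.4700^(2/3) × 0.00031^(1/2) = 7.732 m³/s
V = Q/A = 7.732/18.89 = 0.4094 m/s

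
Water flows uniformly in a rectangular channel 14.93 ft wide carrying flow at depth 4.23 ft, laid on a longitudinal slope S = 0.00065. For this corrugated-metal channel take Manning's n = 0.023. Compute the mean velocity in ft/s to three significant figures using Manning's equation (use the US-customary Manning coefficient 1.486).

3.19 ft/s

A = b·y = 14.93 × 4.23 = 63.15 ft²
P = b + 2y = 14.93 + 2×4.23 = 23.39 ft
R = A/P = 63.15/23.39 = 2.700 ft
Q = (1.486/n)·A·R^(2/3)·S^(1/2) = (1.486/0.023) × 63.15 × 2.700^(2/3) × 0.00065^(1/2) = 201.7 ft³/s
V = Q/A = 201.7/63.15 = 3.194 ft/s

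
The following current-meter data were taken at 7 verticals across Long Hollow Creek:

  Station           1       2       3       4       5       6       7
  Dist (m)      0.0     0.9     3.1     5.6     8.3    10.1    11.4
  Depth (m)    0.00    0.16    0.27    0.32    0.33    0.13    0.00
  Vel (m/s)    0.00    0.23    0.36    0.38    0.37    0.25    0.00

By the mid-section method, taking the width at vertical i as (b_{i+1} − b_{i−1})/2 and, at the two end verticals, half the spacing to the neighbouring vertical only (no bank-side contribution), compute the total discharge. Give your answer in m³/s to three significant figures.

0.927 m³/s

w_2 = (3.1 − 0.0)/2 = 1.55 m; q_2 = 0.23 × 0.16 × 1.55 = 0.05704 m³/s
w_3 = (5.6 − 0.9)/2 = 2.35 m; q_3 = 0.36 × 0.27 × 2.35 = 0.2284 m³/s
w_4 = (8.3 − 3.1)/2 = 2.6 m; q_4 = 0.38 × 0.32 × 2.6 = 0.3162 m³/s
w_5 = (10.1 − 5.6)/2 = 2.25 m; q_5 = 0.37 × 0.33 × 2.25 = 0.2747 m³/s
w_6 = (11.4 − 8.3)/2 = 1.55 m; q_6 = 0.25 × 0.13 × 1.55 = 0.05038 m³/s
Stations 1, 7 contribute zero (depth or velocity is 0).
Q = Σ qᵢ = 0.9267 m³/s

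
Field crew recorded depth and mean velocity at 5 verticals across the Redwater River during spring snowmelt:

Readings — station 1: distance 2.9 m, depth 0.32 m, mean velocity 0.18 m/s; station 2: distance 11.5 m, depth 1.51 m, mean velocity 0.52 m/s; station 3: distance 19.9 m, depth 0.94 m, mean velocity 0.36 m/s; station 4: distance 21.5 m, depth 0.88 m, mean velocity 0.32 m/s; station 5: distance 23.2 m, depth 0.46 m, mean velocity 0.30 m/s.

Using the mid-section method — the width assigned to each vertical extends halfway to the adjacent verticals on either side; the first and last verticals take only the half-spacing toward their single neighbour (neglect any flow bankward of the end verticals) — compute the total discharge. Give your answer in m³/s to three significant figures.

9.20 m³/s

w_1 = (11.5 − 2.9)/2 = 4.3 m; q_1 = 0.18 × 0.32 × 4.3 = 0.2477 m³/s
w_2 = (19.9 − 2.9)/2 = 8.5 m; q_2 = 0.52 × 1.51 × 8.5 = 6.674 m³/s
w_3 = (21.5 − 11.5)/2 = 5 m; q_3 = 0.36 × 0.94 × 5 = 1.692 m³/s
w_4 = (23.2 − 19.9)/2 = 1.65 m; q_4 = 0.32 × 0.88 × 1.65 = 0.4646 m³/s
w_5 = (23.2 − 21.5)/2 = 0.85 m; q_5 = 0.30 × 0.46 × 0.85 = 0.1173 m³/s
Q = Σ qᵢ = 9.196 m³/s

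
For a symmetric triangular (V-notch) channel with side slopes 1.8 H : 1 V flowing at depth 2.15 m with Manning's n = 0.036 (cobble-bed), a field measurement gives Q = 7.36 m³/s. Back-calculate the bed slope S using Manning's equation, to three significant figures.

A = z·y² = 1.8×2.15² = 8.321 m²
P = 2y√(1+z²) = 2×2.15×√(1+1.8²) = 8.854 m
R = A/P = 8.321/8.854 = 0.9397 m
S = (Q·n / (1·A·R^(2/3)))² = (7.36×0.036 / (1×8.321×0.9594))² = 0.001102

0.00110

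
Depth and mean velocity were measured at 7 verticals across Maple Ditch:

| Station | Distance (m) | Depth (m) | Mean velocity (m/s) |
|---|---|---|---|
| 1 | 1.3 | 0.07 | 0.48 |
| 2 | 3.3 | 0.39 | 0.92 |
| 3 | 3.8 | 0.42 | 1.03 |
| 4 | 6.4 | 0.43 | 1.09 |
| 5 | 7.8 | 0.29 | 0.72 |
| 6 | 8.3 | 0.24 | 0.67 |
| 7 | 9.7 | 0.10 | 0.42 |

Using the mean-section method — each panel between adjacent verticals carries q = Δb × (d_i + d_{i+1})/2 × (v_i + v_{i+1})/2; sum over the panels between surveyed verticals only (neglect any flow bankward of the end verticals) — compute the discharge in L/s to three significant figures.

Panel 1-2: Δb = 2 m, d̄ = (0.07+0.39)/2 = 0.23, v̄ = (0.48+0.92)/2 = 0.7 → q = 2×0.23×0.7 = 0.3220 m³/s
Panel 2-3: Δb = 0.5 m, d̄ = (0.39+0.42)/2 = 0.405, v̄ = (0.92+1.03)/2 = 0.975 → q = 0.5×0.405×0.975 = 0.1974 m³/s
Panel 3-4: Δb = 2.6 m, d̄ = (0.42+0.43)/2 = 0.425, v̄ = (1.03+1.09)/2 = 1.06 → q = 2.6×0.425×1.06 = 1.171 m³/s
Panel 4-5: Δb = 1.4 m, d̄ = (0.43+0.29)/2 = 0.36, v̄ = (1.09+0.72)/2 = 0.905 → q = 1.4×0.36×0.905 = 0.4561 m³/s
Panel 5-6: Δb = 0.5 m, d̄ = (0.29+0.24)/2 = 0.265, v̄ = (0.72+0.67)/2 = 0.695 → q = 0.5×0.265×0.695 = 0.09209 m³/s
Panel 6-7: Δb = 1.4 m, d̄ = (0.24+0.10)/2 = 0.17, v̄ = (0.67+0.42)/2 = 0.545 → q = 1.4×0.17×0.545 = 0.1297 m³/s
Q = Σ q = 2.369 m³/s
= 2.369 × 1000 = 2369 L/s

2370 L/s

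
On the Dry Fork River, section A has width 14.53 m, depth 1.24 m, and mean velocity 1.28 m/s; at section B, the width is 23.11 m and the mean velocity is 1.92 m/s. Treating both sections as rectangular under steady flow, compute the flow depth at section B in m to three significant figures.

0.520 m

Q = A₁V₁ = (14.53×1.24) × 1.28 = 23.06 m³/s
d₂ = Q/(b₂ V₂) = 23.06/(23.11×1.92) = 0.5198 m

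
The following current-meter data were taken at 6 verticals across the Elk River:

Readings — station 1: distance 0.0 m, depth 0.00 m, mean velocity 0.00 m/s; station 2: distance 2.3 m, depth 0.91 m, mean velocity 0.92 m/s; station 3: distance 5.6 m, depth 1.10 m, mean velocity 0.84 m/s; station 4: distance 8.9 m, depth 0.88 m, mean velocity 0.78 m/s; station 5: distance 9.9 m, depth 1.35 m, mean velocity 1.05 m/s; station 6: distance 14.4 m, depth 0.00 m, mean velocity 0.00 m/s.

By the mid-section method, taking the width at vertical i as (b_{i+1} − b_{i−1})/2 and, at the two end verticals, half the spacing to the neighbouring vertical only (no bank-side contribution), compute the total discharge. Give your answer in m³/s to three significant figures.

10.8 m³/s

w_2 = (5.6 − 0.0)/2 = 2.8 m; q_2 = 0.92 × 0.91 × 2.8 = 2.344 m³/s
w_3 = (8.9 − 2.3)/2 = 3.3 m; q_3 = 0.84 × 1.10 × 3.3 = 3.049 m³/s
w_4 = (9.9 − 5.6)/2 = 2.15 m; q_4 = 0.78 × 0.88 × 2.15 = 1.476 m³/s
w_5 = (14.4 − 8.9)/2 = 2.75 m; q_5 = 1.05 × 1.35 × 2.75 = 3.898 m³/s
Stations 1, 6 contribute zero (depth or velocity is 0).
Q = Σ qᵢ = 10.77 m³/s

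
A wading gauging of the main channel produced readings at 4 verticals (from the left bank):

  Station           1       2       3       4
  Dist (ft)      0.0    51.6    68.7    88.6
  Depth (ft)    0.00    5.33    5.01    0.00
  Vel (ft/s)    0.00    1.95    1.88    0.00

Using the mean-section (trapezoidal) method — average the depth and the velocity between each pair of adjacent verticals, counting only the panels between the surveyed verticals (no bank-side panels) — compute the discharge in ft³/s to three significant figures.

350 ft³/s

Panel 1-2: Δb = 51.6 ft, d̄ = (0.00+5.33)/2 = 2.665, v̄ = (0.00+1.95)/2 = 0.975 → q = 51.6×2.665×0.975 = 134.1 ft³/s
Panel 2-3: Δb = 17.1 ft, d̄ = (5.33+5.01)/2 = 5.17, v̄ = (1.95+1.88)/2 = 1.915 → q = 17.1×5.17×1.915 = 169.3 ft³/s
Panel 3-4: Δb = 19.9 ft, d̄ = (5.01+0.00)/2 = 2.505, v̄ = (1.88+0.00)/2 = 0.94 → q = 19.9×2.505×0.94 = 46.86 ft³/s
Q = Σ q = 350.2 ft³/s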